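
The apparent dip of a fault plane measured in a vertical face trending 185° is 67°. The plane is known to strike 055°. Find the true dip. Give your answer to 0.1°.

72.0°

β = acute angle between strike 055° and section 185° = 50°.
tan δ = tan α / sin β = tan 67° / sin 50° = 2.3559 / 0.7660 = 3.0753
δ = arctan(3.0753) = 71.99°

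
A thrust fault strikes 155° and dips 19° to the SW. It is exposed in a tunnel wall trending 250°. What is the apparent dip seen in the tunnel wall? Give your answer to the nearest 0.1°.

The strike is 155° and the section trends 250°; the acute angle between them is β = 85°.
tan(apparent dip) = tan 19° · sin 85° = 0.3430
apparent dip = arctan 0.3430 = 18.93°

18.9°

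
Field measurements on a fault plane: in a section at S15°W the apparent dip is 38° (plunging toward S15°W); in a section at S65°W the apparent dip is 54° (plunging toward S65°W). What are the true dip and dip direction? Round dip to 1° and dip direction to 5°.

true dip 54°, dip direction 250°

Each apparent-dip line lies in the plane. As unit vectors (x east, y north, z up), v₁ plunges 38°→S15°W and v₂ plunges 54°→S65°W.
The plane normal is n = v₁ × v₂ ∝ (-0.463, -0.163, 0.355).
tan δ = √(n_x²+n_y²)/n_z = 0.491/0.355, so δ = 54.1°.
The horizontal component of n points toward azimuth atan2(n_x, n_y) = 251°, the dip direction.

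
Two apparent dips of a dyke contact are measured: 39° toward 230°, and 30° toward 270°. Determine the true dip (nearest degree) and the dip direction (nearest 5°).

Represent each trace as a vector plunging at its apparent dip toward its trend (east-north-up frame): v₁ = (-0.595, -0.500, -0.629), v₂ = (-0.866, -0.000, -0.500).
n = v₁ × v₂ = (-0.250, -0.247, 0.433) (taken with n_z > 0).
Dip δ = arctan(|n_h|/n_z) = arctan(0.352/0.433) = 39.1°.
Dip direction = azimuth of (n_x, n_y) = atan2(-0.250, -0.247) = 225°.

true dip 39°, dip direction 225°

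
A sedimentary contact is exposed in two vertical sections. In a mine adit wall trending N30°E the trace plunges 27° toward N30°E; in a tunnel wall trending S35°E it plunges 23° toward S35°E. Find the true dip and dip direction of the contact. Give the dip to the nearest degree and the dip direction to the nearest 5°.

true dip 41°, dip direction 085°

Represent each trace as a vector plunging at its apparent dip toward its trend (east-north-up frame): v₁ = (0.446, 0.772, -0.454), v₂ = (0.528, -0.754, -0.391).
The plane normal is n = v₁ × v₂ ∝ (0.644, 0.066, 0.743).
tan δ = √(n_x²+n_y²)/n_z = 0.647/0.743, so δ = 41.0°.
Dip direction = atan2(0.644, 0.066) = 84° (azimuth of n's horizontal projection).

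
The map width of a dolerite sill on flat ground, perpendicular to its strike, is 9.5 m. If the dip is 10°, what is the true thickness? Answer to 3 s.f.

True thickness t = w · sin(dip) = 9.5 × sin 10°
t = 9.5 × 0.1736 = 1.650 m

1.65 m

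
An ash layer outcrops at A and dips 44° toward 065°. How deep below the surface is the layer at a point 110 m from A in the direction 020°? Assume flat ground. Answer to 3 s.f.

75.1 m

The hole lies 45° from the dip direction, so the down-dip offset is 110 × cos 45° = 77.78 m.
Depth = down-dip offset × tan(dip) = 77.78 × tan 44° = 77.78 × 0.9657
Depth = 75.11 m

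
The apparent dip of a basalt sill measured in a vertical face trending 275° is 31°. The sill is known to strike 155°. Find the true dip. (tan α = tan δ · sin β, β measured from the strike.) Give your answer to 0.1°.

The section is 60° from the strike.
tan δ = tan α / sin β = tan 31° / sin 60° = 0.6009 / 0.8660 = 0.6938
δ = arctan(0.6938) = 34.75°

34.8°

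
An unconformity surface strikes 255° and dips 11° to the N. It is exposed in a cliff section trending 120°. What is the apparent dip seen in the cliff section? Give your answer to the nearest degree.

8°

The section lies 45° from the strike.
tan(apparent dip) = tan 11° · sin 45° = 0.1374
apparent dip = arctan 0.1374 = 7.83°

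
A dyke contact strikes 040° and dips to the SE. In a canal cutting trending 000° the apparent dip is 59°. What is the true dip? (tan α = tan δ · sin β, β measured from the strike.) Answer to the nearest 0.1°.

68.9°

The section is 40° from the strike.
tan(true dip) = tan 59° / sin 40° = 2.5892
δ = arctan(2.5892) = 68.88°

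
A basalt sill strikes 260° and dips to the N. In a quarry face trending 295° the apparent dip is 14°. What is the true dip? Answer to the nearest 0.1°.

23.5°

β = acute angle between strike 260° and section 295° = 35°.
tan δ = tan α / sin β = tan 14° / sin 35° = 0.2493 / 0.5736 = 0.4347
true dip = arctan 0.4347 = 23.49°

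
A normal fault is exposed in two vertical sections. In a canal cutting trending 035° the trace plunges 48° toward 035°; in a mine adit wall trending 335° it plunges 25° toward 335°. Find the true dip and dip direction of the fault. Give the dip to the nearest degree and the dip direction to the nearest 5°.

true dip 48°, dip direction 040°

Represent each trace as a vector plunging at its apparent dip toward its trend (east-north-up frame): v₁ = (0.384, 0.548, -0.743), v₂ = (-0.383, 0.821, -0.423).
Cross product v₁ × v₂ gives the pole to the plane: n ∝ (0.379, 0.447, 0.525).
tan δ = √(n_x²+n_y²)/n_z = 0.586/0.525, so δ = 48.1°.
Dip direction = azimuth of (n_x, n_y) = atan2(0.379, 0.447) = 40°.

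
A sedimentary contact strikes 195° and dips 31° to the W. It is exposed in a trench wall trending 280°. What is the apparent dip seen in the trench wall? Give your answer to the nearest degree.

The strike is 195° and the section trends 280°; the acute angle between them is β = 85°.
tan α = tan 31° × sin 85° = 0.6009 × 0.9962 = 0.5986
apparent dip = arctan 0.5986 = 30.90°

31°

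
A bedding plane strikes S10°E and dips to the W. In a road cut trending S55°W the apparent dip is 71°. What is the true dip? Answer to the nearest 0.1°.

β = acute angle between strike S10°E and section S55°W = 65°.
tan(true dip) = tan 71° / sin 65° = 3.2044
δ = arctan(3.2044) = 72.67°

72.7°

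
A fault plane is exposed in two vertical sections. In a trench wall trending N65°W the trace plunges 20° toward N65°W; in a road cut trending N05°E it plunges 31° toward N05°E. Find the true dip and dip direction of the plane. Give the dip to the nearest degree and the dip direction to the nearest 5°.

Each apparent-dip line lies in the plane. As unit vectors (x east, y north, z up), v₁ plunges 20°→N65°W and v₂ plunges 31°→N05°E.
n = v₁ × v₂ = (-0.088, 0.464, 0.757) (taken with n_z > 0).
tan δ = √(n_x²+n_y²)/n_z = 0.472/0.757, so δ = 32.0°.
The horizontal component of n points toward azimuth atan2(n_x, n_y) = 349°, the dip direction.

true dip 32°, dip direction 350°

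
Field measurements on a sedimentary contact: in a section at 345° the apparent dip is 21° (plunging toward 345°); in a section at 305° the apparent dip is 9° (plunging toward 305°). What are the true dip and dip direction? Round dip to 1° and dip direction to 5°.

Represent each trace as a vector plunging at its apparent dip toward its trend (east-north-up frame): v₁ = (-0.242, 0.902, -0.358), v₂ = (-0.809, 0.567, -0.156).
Cross product v₁ × v₂ gives the pole to the plane: n ∝ (0.062, 0.252, 0.593).
True dip = arccos(n_z / |n|) = arccos(0.9160) = 23.7°.
Dip direction = atan2(0.062, 0.252) = 14° (azimuth of n's horizontal projection).

true dip 24°, dip direction 015°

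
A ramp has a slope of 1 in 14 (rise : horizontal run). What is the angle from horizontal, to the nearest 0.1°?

tan θ = 1/14 = 0.0714
θ = arctan(0.0714) = 4.09°

4.1°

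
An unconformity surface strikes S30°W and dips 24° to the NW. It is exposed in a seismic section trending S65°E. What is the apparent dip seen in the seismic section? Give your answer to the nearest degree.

Angle between strike (S30°W) and section (S65°E): β = 85°.
tan α = tan 24° × sin 85° = 0.4452 × 0.9962 = 0.4435
α = arctan(0.4435) = 23.92°

24°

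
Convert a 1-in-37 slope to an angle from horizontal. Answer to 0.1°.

1.5°

tan θ = 1/37 = 0.0270
θ = arctan(0.0270) = 1.55°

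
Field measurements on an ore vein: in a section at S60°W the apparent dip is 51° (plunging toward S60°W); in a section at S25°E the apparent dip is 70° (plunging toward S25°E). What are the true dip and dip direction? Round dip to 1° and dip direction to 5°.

true dip 71°, dip direction 175°

Each apparent-dip line lies in the plane. As unit vectors (x east, y north, z up), v₁ plunges 51°→S60°W and v₂ plunges 70°→S25°E.
Cross product v₁ × v₂ gives the pole to the plane: n ∝ (0.055, -0.624, 0.214).
True dip = arccos(n_z / |n|) = arccos(0.3236) = 71.1°.
Dip direction = atan2(0.055, -0.624) = 175° (azimuth of n's horizontal projection).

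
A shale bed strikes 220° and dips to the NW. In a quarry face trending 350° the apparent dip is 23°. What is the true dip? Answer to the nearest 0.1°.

29.0°

β = acute angle between strike 220° and section 350° = 50°.
tan(true dip) = tan 23° / sin 50° = 0.5541
true dip = arctan 0.5541 = 28.99°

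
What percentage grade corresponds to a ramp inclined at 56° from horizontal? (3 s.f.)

148%

grade % = 100 × tan 56° = 100 × 1.4826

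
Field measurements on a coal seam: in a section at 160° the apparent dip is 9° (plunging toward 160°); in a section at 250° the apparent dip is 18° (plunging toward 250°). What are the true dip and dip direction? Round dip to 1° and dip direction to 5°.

Each apparent-dip line lies in the plane. As unit vectors (x east, y north, z up), v₁ plunges 9°→160° and v₂ plunges 18°→250°.
The plane normal is n = v₁ × v₂ ∝ (-0.236, -0.244, 0.939).
tan δ = √(n_x²+n_y²)/n_z = 0.340/0.939, so δ = 19.9°.
Dip direction = atan2(-0.236, -0.244) = 224° (azimuth of n's horizontal projection).

true dip 20°, dip direction 225°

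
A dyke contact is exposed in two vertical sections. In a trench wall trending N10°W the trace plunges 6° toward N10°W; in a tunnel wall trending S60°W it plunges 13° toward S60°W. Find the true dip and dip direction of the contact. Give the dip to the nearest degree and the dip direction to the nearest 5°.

true dip 17°, dip direction 280°

The two traces are lines in the plane: v₁ = (sin 350°·cos 6°, cos 350°·cos 6°, −sin 6°), v₂ = (sin 240°·cos 13°, cos 240°·cos 13°, −sin 13°).
The plane normal is n = v₁ × v₂ ∝ (-0.271, 0.049, 0.911).
True dip = arccos(n_z / |n|) = arccos(0.9571) = 16.8°.
Dip direction = atan2(-0.271, 0.049) = 280° (azimuth of n's horizontal projection).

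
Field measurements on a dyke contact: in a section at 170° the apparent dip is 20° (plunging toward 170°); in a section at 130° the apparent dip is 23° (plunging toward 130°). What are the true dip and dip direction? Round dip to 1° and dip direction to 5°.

true dip 23°, dip direction 140°

Each apparent-dip line lies in the plane. As unit vectors (x east, y north, z up), v₁ plunges 20°→170° and v₂ plunges 23°→130°.
n = v₁ × v₂ = (0.159, -0.177, 0.556) (taken with n_z > 0).
Dip δ = arctan(|n_h|/n_z) = arctan(0.238/0.556) = 23.2°.
Dip direction = atan2(0.159, -0.177) = 138° (azimuth of n's horizontal projection).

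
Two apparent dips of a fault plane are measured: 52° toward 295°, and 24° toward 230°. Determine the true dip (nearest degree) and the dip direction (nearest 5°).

Each apparent-dip line lies in the plane. As unit vectors (x east, y north, z up), v₁ plunges 52°→295° and v₂ plunges 24°→230°.
The plane normal is n = v₁ × v₂ ∝ (-0.569, 0.325, 0.510).
True dip = arccos(n_z / |n|) = arccos(0.6144) = 52.1°.
Dip direction = atan2(-0.569, 0.325) = 300° (azimuth of n's horizontal projection).

true dip 52°, dip direction 300°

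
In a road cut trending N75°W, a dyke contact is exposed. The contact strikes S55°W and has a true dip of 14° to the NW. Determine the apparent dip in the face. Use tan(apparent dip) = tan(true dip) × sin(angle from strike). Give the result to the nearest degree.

Angle between strike (S55°W) and section (N75°W): β = 50°.
tan α = tan 14° × sin 50° = 0.2493 × 0.7660 = 0.1910
α = arctan(0.1910) = 10.81°

11°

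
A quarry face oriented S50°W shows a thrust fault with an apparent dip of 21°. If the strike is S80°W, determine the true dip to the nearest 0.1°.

37.5°

The section is 30° from the strike.
tan(true dip) = tan 21° / sin 30° = 0.7677
true dip = arctan 0.7677 = 37.51°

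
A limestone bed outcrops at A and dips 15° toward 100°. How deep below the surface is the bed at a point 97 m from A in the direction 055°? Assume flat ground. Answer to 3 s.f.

18.4 m

The hole lies 45° from the dip direction, so the down-dip offset is 97 × cos 45° = 68.59 m.
Depth = down-dip offset × tan(dip) = 68.59 × tan 15° = 68.59 × 0.2679
Depth = 18.38 m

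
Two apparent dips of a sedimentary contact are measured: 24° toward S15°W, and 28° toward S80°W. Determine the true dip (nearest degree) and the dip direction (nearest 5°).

true dip 30°, dip direction 235°

Represent each trace as a vector plunging at its apparent dip toward its trend (east-north-up frame): v₁ = (-0.236, -0.882, -0.407), v₂ = (-0.870, -0.153, -0.469).
Cross product v₁ × v₂ gives the pole to the plane: n ∝ (-0.352, -0.243, 0.731).
True dip = arccos(n_z / |n|) = arccos(0.8633) = 30.3°.
Dip direction = atan2(-0.352, -0.243) = 235° (azimuth of n's horizontal projection).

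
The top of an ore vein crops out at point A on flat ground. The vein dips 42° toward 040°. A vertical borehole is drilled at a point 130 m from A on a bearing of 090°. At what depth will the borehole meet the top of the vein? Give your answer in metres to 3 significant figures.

75.2 m

The hole lies 50° from the dip direction, so the down-dip offset is 130 × cos 50° = 83.56 m.
Depth = down-dip offset × tan(dip) = 83.56 × tan 42° = 83.56 × 0.9004
Depth = 75.24 m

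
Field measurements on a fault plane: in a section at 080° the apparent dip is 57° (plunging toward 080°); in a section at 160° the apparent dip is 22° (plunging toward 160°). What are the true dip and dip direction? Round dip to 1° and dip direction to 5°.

true dip 57°, dip direction 085°

Each apparent-dip line lies in the plane. As unit vectors (x east, y north, z up), v₁ plunges 57°→080° and v₂ plunges 22°→160°.
n = v₁ × v₂ = (0.766, 0.065, 0.497) (taken with n_z > 0).
True dip = arccos(n_z / |n|) = arccos(0.5431) = 57.1°.
Dip direction = atan2(0.766, 0.065) = 85° (azimuth of n's horizontal projection).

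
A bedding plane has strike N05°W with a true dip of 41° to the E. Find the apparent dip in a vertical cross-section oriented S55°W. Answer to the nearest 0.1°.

The strike is N05°W and the section trends S55°W; the acute angle between them is β = 60°.
tan(apparent dip) = tan 41° · sin 60° = 0.7528
α = arctan(0.7528) = 36.97°

37.0°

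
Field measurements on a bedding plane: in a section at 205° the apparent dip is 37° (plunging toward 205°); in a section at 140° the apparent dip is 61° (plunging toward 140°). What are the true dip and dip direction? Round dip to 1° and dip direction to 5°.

The two traces are lines in the plane: v₁ = (sin 205°·cos 37°, cos 205°·cos 37°, −sin 37°), v₂ = (sin 140°·cos 61°, cos 140°·cos 61°, −sin 61°).
The plane normal is n = v₁ × v₂ ∝ (0.410, -0.483, 0.351).
True dip = arccos(n_z / |n|) = arccos(0.4848) = 61.0°.
Dip direction = atan2(0.410, -0.483) = 140° (azimuth of n's horizontal projection).

true dip 61°, dip direction 140°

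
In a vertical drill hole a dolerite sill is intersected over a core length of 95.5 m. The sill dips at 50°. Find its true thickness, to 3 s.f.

61.4 m

True thickness t = h · cos(dip) = 95.5 × cos 50°
t = 95.5 × 0.6428 = 61.386 m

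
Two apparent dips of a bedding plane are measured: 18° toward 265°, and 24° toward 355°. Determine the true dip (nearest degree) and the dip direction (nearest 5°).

Each apparent-dip line lies in the plane. As unit vectors (x east, y north, z up), v₁ plunges 18°→265° and v₂ plunges 24°→355°.
Cross product v₁ × v₂ gives the pole to the plane: n ∝ (-0.315, 0.361, 0.869).
True dip = arccos(n_z / |n|) = arccos(0.8758) = 28.9°.
Dip direction = atan2(-0.315, 0.361) = 319° (azimuth of n's horizontal projection).

true dip 29°, dip direction 320°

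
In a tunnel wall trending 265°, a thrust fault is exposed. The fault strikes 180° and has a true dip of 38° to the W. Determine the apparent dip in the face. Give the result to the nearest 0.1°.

The strike is 180° and the section trends 265°; the acute angle between them is β = 85°.
tan α = tan 38° × sin 85° = 0.7813 × 0.9962 = 0.7783
apparent dip = arctan 0.7783 = 37.89°

37.9°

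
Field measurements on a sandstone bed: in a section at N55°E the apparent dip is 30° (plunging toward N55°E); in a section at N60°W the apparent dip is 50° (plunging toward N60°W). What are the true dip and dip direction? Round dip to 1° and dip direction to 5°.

Each apparent-dip line lies in the plane. As unit vectors (x east, y north, z up), v₁ plunges 30°→N55°E and v₂ plunges 50°→N60°W.
n = v₁ × v₂ = (-0.220, 0.822, 0.505) (taken with n_z > 0).
tan δ = √(n_x²+n_y²)/n_z = 0.851/0.505, so δ = 59.3°.
Dip direction = azimuth of (n_x, n_y) = atan2(-0.220, 0.822) = 345°.

true dip 59°, dip direction 345°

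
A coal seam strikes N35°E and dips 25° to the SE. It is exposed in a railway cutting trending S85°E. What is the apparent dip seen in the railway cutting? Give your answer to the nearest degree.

Angle between strike (N35°E) and section (S85°E): β = 60°.
tan(apparent dip) = tan 25° · sin 60° = 0.4038
α = arctan(0.4038) = 21.99°

22°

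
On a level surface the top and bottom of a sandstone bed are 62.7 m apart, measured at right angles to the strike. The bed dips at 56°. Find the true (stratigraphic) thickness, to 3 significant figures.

True thickness t = w · sin(dip) = 62.7 × sin 56°
t = 62.7 × 0.8290 = 51.981 m

52.0 m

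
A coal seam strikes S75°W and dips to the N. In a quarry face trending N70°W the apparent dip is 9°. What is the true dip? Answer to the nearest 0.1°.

15.4°

β = acute angle between strike S75°W and section N70°W = 35°.
tan(true dip) = tan 9° / sin 35° = 0.2761
δ = arctan(0.2761) = 15.44°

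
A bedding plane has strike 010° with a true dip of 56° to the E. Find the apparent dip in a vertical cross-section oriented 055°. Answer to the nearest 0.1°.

Angle between strike (010°) and section (055°): β = 45°.
tan α = tan 56° × sin 45° = 1.4826 × 0.7071 = 1.0483
apparent dip = arctan 1.0483 = 46.35°

46.4°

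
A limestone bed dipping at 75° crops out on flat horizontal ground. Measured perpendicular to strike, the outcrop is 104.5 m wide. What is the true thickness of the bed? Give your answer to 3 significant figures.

True thickness t = w · sin(dip) = 104.5 × sin 75°
t = 104.5 × 0.9659 = 100.939 m

101 m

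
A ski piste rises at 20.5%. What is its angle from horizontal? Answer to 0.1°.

11.6°

tan θ = 20.5/100 = 0.2050
θ = arctan(0.2050) = 11.59°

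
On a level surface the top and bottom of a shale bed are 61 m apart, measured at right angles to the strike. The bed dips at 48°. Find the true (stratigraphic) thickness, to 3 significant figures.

True thickness t = w · sin(dip) = 61 × sin 48°
t = 61 × 0.7431 = 45.332 m

45.3 m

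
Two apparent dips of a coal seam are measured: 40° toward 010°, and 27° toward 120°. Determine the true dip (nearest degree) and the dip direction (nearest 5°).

Each apparent-dip line lies in the plane. As unit vectors (x east, y north, z up), v₁ plunges 40°→010° and v₂ plunges 27°→120°.
n = v₁ × v₂ = (0.629, 0.436, 0.641) (taken with n_z > 0).
True dip = arccos(n_z / |n|) = arccos(0.6425) = 50.0°.
Dip direction = atan2(0.629, 0.436) = 55° (azimuth of n's horizontal projection).

true dip 50°, dip direction 055°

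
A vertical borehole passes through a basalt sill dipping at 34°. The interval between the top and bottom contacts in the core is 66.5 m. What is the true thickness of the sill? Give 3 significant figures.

55.1 m

True thickness t = h · cos(dip) = 66.5 × cos 34°
t = 66.5 × 0.8290 = 55.131 m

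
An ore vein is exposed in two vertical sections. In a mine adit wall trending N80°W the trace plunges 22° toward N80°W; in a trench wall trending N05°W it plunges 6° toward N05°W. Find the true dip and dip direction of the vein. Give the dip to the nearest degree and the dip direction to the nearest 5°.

Each apparent-dip line lies in the plane. As unit vectors (x east, y north, z up), v₁ plunges 22°→N80°W and v₂ plunges 6°→N05°W.
n = v₁ × v₂ = (-0.354, 0.063, 0.891) (taken with n_z > 0).
True dip = arccos(n_z / |n|) = arccos(0.9272) = 22.0°.
Dip direction = azimuth of (n_x, n_y) = atan2(-0.354, 0.063) = 280°.

true dip 22°, dip direction 280°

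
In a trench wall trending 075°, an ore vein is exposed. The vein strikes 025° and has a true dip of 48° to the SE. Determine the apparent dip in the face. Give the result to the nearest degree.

40°

Angle between strike (025°) and section (075°): β = 50°.
tan(apparent dip) = tan 48° · sin 50° = 0.8508
apparent dip = arctan 0.8508 = 40.39°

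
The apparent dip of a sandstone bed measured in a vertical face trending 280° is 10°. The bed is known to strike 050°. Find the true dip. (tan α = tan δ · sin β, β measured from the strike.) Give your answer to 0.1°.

The section is 50° from the strike.
tan δ = tan α / sin β = tan 10° / sin 50° = 0.1763 / 0.7660 = 0.2302
δ = arctan(0.2302) = 12.96°

13.0°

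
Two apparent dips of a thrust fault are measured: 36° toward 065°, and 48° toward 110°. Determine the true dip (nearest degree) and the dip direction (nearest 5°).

The two traces are lines in the plane: v₁ = (sin 65°·cos 36°, cos 65°·cos 36°, −sin 36°), v₂ = (sin 110°·cos 48°, cos 110°·cos 48°, −sin 48°).
The plane normal is n = v₁ × v₂ ∝ (0.389, -0.175, 0.383).
True dip = arccos(n_z / |n|) = arccos(0.6681) = 48.1°.
Dip direction = atan2(0.389, -0.175) = 114° (azimuth of n's horizontal projection).

true dip 48°, dip direction 115°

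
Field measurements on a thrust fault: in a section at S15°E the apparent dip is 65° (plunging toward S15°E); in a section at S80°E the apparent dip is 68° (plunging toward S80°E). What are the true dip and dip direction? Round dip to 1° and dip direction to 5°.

The two traces are lines in the plane: v₁ = (sin 165°·cos 65°, cos 165°·cos 65°, −sin 65°), v₂ = (sin 100°·cos 68°, cos 100°·cos 68°, −sin 68°).
The plane normal is n = v₁ × v₂ ∝ (0.320, -0.233, 0.143).
Dip δ = arctan(|n_h|/n_z) = arctan(0.395/0.143) = 70.1°.
Dip direction = azimuth of (n_x, n_y) = atan2(0.320, -0.233) = 126°.

true dip 70°, dip direction 125°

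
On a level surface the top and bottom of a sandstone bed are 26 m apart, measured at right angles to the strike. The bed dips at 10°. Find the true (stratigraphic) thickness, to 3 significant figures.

4.51 m

True thickness t = w · sin(dip) = 26 × sin 10°
t = 26 × 0.1736 = 4.515 m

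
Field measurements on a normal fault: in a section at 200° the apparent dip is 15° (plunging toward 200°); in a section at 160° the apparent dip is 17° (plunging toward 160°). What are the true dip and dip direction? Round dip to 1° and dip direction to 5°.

Represent each trace as a vector plunging at its apparent dip toward its trend (east-north-up frame): v₁ = (-0.330, -0.908, -0.259), v₂ = (0.327, -0.899, -0.292).
The plane normal is n = v₁ × v₂ ∝ (0.033, -0.181, 0.594).
tan δ = √(n_x²+n_y²)/n_z = 0.184/0.594, so δ = 17.2°.
The horizontal component of n points toward azimuth atan2(n_x, n_y) = 170°, the dip direction.

true dip 17°, dip direction 170°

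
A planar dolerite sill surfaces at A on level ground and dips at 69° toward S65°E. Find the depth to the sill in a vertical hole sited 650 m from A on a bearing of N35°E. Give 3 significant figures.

294 m

The hole lies 80° from the dip direction, so the down-dip offset is 650 × cos 80° = 112.87 m.
Depth = down-dip offset × tan(dip) = 112.87 × tan 69° = 112.87 × 2.6051
Depth = 294.04 m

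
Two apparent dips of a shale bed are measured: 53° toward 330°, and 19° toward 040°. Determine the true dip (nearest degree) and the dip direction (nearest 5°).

true dip 53°, dip direction 325°

Each apparent-dip line lies in the plane. As unit vectors (x east, y north, z up), v₁ plunges 53°→330° and v₂ plunges 19°→040°.
n = v₁ × v₂ = (-0.409, 0.583, 0.535) (taken with n_z > 0).
Dip δ = arctan(|n_h|/n_z) = arctan(0.712/0.535) = 53.1°.
The horizontal component of n points toward azimuth atan2(n_x, n_y) = 325°, the dip direction.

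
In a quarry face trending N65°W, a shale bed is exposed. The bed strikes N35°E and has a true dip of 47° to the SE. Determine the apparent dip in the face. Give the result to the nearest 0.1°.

46.6°

Angle between strike (N35°E) and section (N65°W): β = 80°.
tan(apparent dip) = tan 47° · sin 80° = 1.0561
α = arctan(1.0561) = 46.56°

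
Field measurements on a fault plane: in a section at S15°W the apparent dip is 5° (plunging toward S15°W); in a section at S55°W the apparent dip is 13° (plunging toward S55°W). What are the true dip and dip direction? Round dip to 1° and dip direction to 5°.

Each apparent-dip line lies in the plane. As unit vectors (x east, y north, z up), v₁ plunges 5°→S15°W and v₂ plunges 13°→S55°W.
n = v₁ × v₂ = (-0.168, -0.012, 0.624) (taken with n_z > 0).
Dip δ = arctan(|n_h|/n_z) = arctan(0.168/0.624) = 15.1°.
Dip direction = atan2(-0.168, -0.012) = 266° (azimuth of n's horizontal projection).

true dip 15°, dip direction 265°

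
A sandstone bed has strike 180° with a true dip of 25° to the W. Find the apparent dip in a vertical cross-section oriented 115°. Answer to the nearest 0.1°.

22.9°

Angle between strike (180°) and section (115°): β = 65°.
tan(apparent dip) = tan 25° · sin 65° = 0.4226
apparent dip = arctan 0.4226 = 22.91°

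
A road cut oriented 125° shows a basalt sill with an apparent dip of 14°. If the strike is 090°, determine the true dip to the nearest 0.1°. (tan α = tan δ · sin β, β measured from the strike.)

The section is 35° from the strike.
tan δ = tan α / sin β = tan 14° / sin 35° = 0.2493 / 0.5736 = 0.4347
δ = arctan(0.4347) = 23.49°

23.5°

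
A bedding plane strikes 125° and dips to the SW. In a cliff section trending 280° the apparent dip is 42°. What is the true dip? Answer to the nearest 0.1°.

64.9°

The section is 25° from the strike.
tan δ = tan α / sin β = tan 42° / sin 25° = 0.9004 / 0.4226 = 2.1305
δ = arctan(2.1305) = 64.86°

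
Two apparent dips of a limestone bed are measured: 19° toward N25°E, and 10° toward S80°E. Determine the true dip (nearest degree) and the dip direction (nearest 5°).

true dip 20°, dip direction 040°

Represent each trace as a vector plunging at its apparent dip toward its trend (east-north-up frame): v₁ = (0.400, 0.857, -0.326), v₂ = (0.970, -0.171, -0.174).
The plane normal is n = v₁ × v₂ ∝ (0.204, 0.246, 0.899).
True dip = arccos(n_z / |n|) = arccos(0.9421) = 19.6°.
The horizontal component of n points toward azimuth atan2(n_x, n_y) = 40°, the dip direction.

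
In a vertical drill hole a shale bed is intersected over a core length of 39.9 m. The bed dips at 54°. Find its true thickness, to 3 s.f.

23.5 m

True thickness t = h · cos(dip) = 39.9 × cos 54°
t = 39.9 × 0.5878 = 23.453 m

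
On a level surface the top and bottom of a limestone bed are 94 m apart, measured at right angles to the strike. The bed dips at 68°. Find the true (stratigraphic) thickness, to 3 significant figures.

87.2 m

True thickness t = w · sin(dip) = 94 × sin 68°
t = 94 × 0.9272 = 87.155 m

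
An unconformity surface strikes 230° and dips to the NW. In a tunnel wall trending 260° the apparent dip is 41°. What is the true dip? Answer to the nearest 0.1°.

The section is 30° from the strike.
tan δ = tan α / sin β = tan 41° / sin 30° = 0.8693 / 0.5000 = 1.7386
true dip = arctan 1.7386 = 60.09°

60.1°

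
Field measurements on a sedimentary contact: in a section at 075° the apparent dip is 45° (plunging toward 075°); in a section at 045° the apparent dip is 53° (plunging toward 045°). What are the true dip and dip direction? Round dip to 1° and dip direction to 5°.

true dip 54°, dip direction 030°

The two traces are lines in the plane: v₁ = (sin 75°·cos 45°, cos 75°·cos 45°, −sin 45°), v₂ = (sin 45°·cos 53°, cos 45°·cos 53°, −sin 53°).
n = v₁ × v₂ = (0.155, 0.245, 0.213) (taken with n_z > 0).
tan δ = √(n_x²+n_y²)/n_z = 0.289/0.213, so δ = 53.7°.
Dip direction = atan2(0.155, 0.245) = 32° (azimuth of n's horizontal projection).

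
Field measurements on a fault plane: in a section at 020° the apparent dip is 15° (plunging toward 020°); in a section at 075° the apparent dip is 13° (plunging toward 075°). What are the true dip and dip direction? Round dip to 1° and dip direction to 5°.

true dip 16°, dip direction 040°

Represent each trace as a vector plunging at its apparent dip toward its trend (east-north-up frame): v₁ = (0.330, 0.908, -0.259), v₂ = (0.941, 0.252, -0.225).
The plane normal is n = v₁ × v₂ ∝ (0.139, 0.169, 0.771).
tan δ = √(n_x²+n_y²)/n_z = 0.219/0.771, so δ = 15.9°.
Dip direction = azimuth of (n_x, n_y) = atan2(0.139, 0.169) = 39°.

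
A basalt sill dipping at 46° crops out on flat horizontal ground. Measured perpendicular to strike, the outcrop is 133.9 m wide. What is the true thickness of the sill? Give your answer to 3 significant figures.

True thickness t = w · sin(dip) = 133.9 × sin 46°
t = 133.9 × 0.7193 = 96.320 m

96.3 m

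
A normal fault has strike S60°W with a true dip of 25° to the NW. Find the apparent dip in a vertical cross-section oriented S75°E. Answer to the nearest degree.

18°

The strike is S60°W and the section trends S75°E; the acute angle between them is β = 45°.
tan α = tan 25° × sin 45° = 0.4663 × 0.7071 = 0.3297
α = arctan(0.3297) = 18.25°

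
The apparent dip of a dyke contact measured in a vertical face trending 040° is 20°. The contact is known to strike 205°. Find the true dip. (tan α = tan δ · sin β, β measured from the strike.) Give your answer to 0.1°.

β = acute angle between strike 205° and section 040° = 15°.
tan δ = tan α / sin β = tan 20° / sin 15° = 0.3640 / 0.2588 = 1.4063
true dip = arctan 1.4063 = 54.58°

54.6°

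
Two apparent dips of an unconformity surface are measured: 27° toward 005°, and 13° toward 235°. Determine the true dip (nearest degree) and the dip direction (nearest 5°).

true dip 42°, dip direction 310°

The two traces are lines in the plane: v₁ = (sin 5°·cos 27°, cos 5°·cos 27°, −sin 27°), v₂ = (sin 235°·cos 13°, cos 235°·cos 13°, −sin 13°).
Cross product v₁ × v₂ gives the pole to the plane: n ∝ (-0.453, 0.380, 0.665).
tan δ = √(n_x²+n_y²)/n_z = 0.591/0.665, so δ = 41.6°.
Dip direction = atan2(-0.453, 0.380) = 310° (azimuth of n's horizontal projection).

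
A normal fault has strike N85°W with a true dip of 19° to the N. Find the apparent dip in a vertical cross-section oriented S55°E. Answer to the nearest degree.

The section lies 30° from the strike.
tan(apparent dip) = tan 19° · sin 30° = 0.1722
α = arctan(0.1722) = 9.77°

10°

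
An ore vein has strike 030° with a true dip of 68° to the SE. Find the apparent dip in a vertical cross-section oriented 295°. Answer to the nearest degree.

Angle between strike (030°) and section (295°): β = 85°.
tan(apparent dip) = tan 68° · sin 85° = 2.4657
α = arctan(2.4657) = 67.92°

68°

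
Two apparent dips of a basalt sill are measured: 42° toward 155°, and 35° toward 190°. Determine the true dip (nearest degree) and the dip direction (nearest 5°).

Represent each trace as a vector plunging at its apparent dip toward its trend (east-north-up frame): v₁ = (0.314, -0.674, -0.669), v₂ = (-0.142, -0.807, -0.574).
Cross product v₁ × v₂ gives the pole to the plane: n ∝ (0.153, -0.275, 0.349).
Dip δ = arctan(|n_h|/n_z) = arctan(0.315/0.349) = 42.1°.
Dip direction = atan2(0.153, -0.275) = 151° (azimuth of n's horizontal projection).

true dip 42°, dip direction 150°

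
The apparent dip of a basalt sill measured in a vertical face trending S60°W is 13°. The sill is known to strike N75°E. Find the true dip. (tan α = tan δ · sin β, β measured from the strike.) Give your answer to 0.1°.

41.7°

The section is 15° from the strike.
tan δ = tan α / sin β = tan 13° / sin 15° = 0.2309 / 0.2588 = 0.8920
true dip = arctan 0.8920 = 41.73°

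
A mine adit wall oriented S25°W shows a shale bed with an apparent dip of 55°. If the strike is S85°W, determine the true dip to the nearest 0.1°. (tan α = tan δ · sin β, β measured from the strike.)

58.8°

The section is 60° from the strike.
tan δ = tan α / sin β = tan 55° / sin 60° = 1.4281 / 0.8660 = 1.6491
true dip = arctan 1.6491 = 58.77°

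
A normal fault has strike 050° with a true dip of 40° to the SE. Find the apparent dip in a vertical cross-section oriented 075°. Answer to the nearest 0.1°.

19.5°

Angle between strike (050°) and section (075°): β = 25°.
tan α = tan 40° × sin 25° = 0.8391 × 0.4226 = 0.3546
α = arctan(0.3546) = 19.53°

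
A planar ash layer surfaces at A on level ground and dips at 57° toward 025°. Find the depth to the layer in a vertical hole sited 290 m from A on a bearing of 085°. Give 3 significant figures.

The hole lies 60° from the dip direction, so the down-dip offset is 290 × cos 60° = 145.00 m.
Depth = down-dip offset × tan(dip) = 145.00 × tan 57° = 145.00 × 1.5399
Depth = 223.28 m

223 m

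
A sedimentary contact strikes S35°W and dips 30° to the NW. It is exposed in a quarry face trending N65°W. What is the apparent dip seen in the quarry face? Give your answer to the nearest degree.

30°

The section lies 80° from the strike.
tan(apparent dip) = tan 30° · sin 80° = 0.5686
apparent dip = arctan 0.5686 = 29.62°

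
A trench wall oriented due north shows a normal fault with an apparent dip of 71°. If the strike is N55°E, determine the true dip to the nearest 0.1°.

β = acute angle between strike N55°E and section due north = 55°.
tan(true dip) = tan 71° / sin 55° = 3.5454
true dip = arctan 3.5454 = 74.25°

74.2°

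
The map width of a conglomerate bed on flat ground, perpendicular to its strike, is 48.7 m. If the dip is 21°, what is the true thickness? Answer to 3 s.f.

17.5 m

True thickness t = w · sin(dip) = 48.7 × sin 21°
t = 48.7 × 0.3584 = 17.453 m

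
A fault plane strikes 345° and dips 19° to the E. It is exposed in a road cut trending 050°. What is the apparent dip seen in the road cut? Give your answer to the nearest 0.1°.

17.3°

Angle between strike (345°) and section (050°): β = 65°.
tan(apparent dip) = tan 19° · sin 65° = 0.3121
apparent dip = arctan 0.3121 = 17.33°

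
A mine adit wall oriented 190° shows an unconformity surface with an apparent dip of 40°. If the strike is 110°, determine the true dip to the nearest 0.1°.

The section is 80° from the strike.
tan(true dip) = tan 40° / sin 80° = 0.8520
true dip = arctan 0.8520 = 40.43°

40.4°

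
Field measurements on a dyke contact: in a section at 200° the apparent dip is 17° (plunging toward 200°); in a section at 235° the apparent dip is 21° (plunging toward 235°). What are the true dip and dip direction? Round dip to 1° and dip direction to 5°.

true dip 21°, dip direction 235°

The two traces are lines in the plane: v₁ = (sin 200°·cos 17°, cos 200°·cos 17°, −sin 17°), v₂ = (sin 235°·cos 21°, cos 235°·cos 21°, −sin 21°).
Cross product v₁ × v₂ gives the pole to the plane: n ∝ (-0.165, -0.106, 0.512).
Dip δ = arctan(|n_h|/n_z) = arctan(0.197/0.512) = 21.0°.
The horizontal component of n points toward azimuth atan2(n_x, n_y) = 237°, the dip direction.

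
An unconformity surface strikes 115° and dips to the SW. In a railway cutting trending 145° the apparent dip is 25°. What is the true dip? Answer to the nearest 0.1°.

43.0°

β = acute angle between strike 115° and section 145° = 30°.
tan δ = tan α / sin β = tan 25° / sin 30° = 0.4663 / 0.5000 = 0.9326
true dip = arctan 0.9326 = 43.00°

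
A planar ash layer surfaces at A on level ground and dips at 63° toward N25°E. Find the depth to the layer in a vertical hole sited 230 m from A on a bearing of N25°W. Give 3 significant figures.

The hole lies 50° from the dip direction, so the down-dip offset is 230 × cos 50° = 147.84 m.
Depth = down-dip offset × tan(dip) = 147.84 × tan 63° = 147.84 × 1.9626
Depth = 290.15 m

290 m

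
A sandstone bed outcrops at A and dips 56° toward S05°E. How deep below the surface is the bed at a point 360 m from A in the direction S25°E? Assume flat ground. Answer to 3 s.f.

502 m

The hole lies 20° from the dip direction, so the down-dip offset is 360 × cos 20° = 338.29 m.
Depth = down-dip offset × tan(dip) = 338.29 × tan 56° = 338.29 × 1.4826
Depth = 501.53 m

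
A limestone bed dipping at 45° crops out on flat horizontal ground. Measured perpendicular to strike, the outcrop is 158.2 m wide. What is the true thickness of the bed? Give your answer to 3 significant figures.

True thickness t = w · sin(dip) = 158.2 × sin 45°
t = 158.2 × 0.7071 = 111.864 m

112 m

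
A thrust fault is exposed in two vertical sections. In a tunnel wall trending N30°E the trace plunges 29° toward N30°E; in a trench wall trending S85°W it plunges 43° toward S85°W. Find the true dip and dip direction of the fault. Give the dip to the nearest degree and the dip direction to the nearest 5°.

true dip 58°, dip direction 320°

Represent each trace as a vector plunging at its apparent dip toward its trend (east-north-up frame): v₁ = (0.437, 0.757, -0.485), v₂ = (-0.729, -0.064, -0.682).
The plane normal is n = v₁ × v₂ ∝ (-0.547, 0.651, 0.524).
Dip δ = arctan(|n_h|/n_z) = arctan(0.851/0.524) = 58.4°.
The horizontal component of n points toward azimuth atan2(n_x, n_y) = 320°, the dip direction.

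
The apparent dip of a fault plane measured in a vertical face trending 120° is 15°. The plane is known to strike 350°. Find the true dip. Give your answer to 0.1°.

19.3°

The section is 50° from the strike.
tan(true dip) = tan 15° / sin 50° = 0.3498
δ = arctan(0.3498) = 19.28°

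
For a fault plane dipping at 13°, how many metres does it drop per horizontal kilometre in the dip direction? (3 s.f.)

231 m

drop per km = 1000 × tan 13° = 1000 × 0.2309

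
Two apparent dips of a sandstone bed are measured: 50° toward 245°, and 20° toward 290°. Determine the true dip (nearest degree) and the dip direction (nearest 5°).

The two traces are lines in the plane: v₁ = (sin 245°·cos 50°, cos 245°·cos 50°, −sin 50°), v₂ = (sin 290°·cos 20°, cos 290°·cos 20°, −sin 20°).
n = v₁ × v₂ = (-0.339, -0.477, 0.427) (taken with n_z > 0).
True dip = arccos(n_z / |n|) = arccos(0.5894) = 53.9°.
Dip direction = atan2(-0.339, -0.477) = 215° (azimuth of n's horizontal projection).

true dip 54°, dip direction 215°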